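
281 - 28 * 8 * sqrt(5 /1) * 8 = 281 - 1792 * sqrt(5) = -3726.03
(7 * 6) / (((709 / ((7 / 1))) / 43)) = 12642 / 709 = 17.83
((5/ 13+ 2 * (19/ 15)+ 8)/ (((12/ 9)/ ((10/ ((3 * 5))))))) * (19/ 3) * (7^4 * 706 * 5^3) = 857109160075/ 117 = 7325719316.88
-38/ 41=-0.93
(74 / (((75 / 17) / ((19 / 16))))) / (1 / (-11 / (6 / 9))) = -131461 / 400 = -328.65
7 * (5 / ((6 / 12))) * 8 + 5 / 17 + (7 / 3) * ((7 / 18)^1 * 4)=258841 / 459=563.92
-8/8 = -1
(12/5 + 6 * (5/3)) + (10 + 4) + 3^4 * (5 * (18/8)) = 18753/20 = 937.65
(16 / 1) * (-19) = -304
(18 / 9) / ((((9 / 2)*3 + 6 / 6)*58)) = 2 / 841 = 0.00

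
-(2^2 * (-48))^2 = -36864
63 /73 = 0.86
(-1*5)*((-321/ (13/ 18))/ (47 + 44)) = 28890/ 1183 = 24.42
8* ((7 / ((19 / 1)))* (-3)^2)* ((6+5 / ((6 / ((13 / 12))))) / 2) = 91.55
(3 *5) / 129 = 5 / 43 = 0.12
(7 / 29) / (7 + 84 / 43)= 43 / 1595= 0.03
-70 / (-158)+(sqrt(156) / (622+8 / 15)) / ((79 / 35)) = 75 * sqrt(39) / 52693+35 / 79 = 0.45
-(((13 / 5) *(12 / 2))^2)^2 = -37015056 / 625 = -59224.09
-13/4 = -3.25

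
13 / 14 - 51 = -701 / 14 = -50.07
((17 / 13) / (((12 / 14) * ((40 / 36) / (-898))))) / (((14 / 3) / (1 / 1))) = -264.22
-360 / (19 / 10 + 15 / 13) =-46800 / 397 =-117.88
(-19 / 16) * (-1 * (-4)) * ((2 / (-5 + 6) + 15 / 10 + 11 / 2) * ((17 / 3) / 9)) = -323 / 12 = -26.92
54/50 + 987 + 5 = 24827/25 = 993.08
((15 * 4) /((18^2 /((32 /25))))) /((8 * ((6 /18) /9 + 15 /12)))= 16 /695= 0.02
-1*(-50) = 50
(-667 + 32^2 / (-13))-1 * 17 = -9916 / 13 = -762.77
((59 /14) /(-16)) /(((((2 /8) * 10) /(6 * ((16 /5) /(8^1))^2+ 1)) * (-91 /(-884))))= -1003 /500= -2.01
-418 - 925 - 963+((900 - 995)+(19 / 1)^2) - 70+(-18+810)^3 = 496790978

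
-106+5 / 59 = -6249 / 59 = -105.92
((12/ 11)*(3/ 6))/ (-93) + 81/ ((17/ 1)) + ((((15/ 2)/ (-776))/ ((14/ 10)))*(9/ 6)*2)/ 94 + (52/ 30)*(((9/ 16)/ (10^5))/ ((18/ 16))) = 660258580630609/ 138749745750000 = 4.76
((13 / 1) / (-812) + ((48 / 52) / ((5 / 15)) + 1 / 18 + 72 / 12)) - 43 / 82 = 32269043 / 3895164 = 8.28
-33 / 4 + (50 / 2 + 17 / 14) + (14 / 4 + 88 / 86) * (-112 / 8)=-45.36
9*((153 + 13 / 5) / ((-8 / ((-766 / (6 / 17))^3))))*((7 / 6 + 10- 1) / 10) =6549716803408799 / 3600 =1819365778724.67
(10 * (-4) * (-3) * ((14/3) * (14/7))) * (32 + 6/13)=472640/13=36356.92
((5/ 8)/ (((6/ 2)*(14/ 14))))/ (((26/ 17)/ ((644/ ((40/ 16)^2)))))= 2737/ 195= 14.04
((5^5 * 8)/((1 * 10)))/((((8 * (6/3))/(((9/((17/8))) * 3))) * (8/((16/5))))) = 13500/17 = 794.12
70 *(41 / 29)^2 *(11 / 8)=192.39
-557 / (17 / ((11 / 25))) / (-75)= 6127 / 31875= 0.19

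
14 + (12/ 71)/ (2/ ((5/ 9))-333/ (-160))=301822/ 21513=14.03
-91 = -91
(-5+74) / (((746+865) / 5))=115 / 537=0.21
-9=-9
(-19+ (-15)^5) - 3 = -759397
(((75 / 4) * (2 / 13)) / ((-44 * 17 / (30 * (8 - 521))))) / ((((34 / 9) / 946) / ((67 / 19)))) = 787593375 / 15028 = 52408.40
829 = 829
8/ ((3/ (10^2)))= 800/ 3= 266.67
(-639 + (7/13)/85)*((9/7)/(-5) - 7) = 4637.27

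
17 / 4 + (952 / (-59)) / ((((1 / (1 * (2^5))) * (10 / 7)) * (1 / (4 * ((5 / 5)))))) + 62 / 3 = -5029747 / 3540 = -1420.83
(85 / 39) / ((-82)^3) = -85 / 21503352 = -0.00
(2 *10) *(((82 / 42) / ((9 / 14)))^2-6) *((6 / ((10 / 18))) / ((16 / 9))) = 1175 / 3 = 391.67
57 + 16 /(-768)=2735 /48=56.98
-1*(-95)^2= -9025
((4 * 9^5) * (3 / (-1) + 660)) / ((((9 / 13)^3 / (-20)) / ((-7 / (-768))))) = -1364040405 / 16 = -85252525.31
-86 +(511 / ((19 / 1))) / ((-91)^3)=-175905075 / 2045407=-86.00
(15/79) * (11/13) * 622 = 99.93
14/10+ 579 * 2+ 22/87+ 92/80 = 2019797/1740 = 1160.80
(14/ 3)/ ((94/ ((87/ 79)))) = 203/ 3713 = 0.05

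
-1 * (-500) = 500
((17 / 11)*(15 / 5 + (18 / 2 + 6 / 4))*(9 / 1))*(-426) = -879903 / 11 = -79991.18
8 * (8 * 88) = 5632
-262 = -262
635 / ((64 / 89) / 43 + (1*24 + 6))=2430145 / 114874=21.15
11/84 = 0.13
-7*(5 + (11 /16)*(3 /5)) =-3031 /80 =-37.89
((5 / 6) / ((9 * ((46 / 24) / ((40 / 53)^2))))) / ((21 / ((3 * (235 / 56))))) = 470000 / 28491687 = 0.02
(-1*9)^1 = -9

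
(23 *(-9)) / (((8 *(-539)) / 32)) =828 / 539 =1.54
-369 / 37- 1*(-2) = -295 / 37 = -7.97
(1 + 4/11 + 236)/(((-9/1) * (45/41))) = -107051/4455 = -24.03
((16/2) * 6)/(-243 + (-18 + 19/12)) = -576/3113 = -0.19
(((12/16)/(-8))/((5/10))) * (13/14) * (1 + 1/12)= -169/896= -0.19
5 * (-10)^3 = -5000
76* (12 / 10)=456 / 5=91.20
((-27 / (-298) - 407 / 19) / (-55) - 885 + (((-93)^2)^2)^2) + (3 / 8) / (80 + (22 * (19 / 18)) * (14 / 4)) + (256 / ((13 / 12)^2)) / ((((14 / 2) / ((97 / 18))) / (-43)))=11969001435818201823486803559 / 2138918962180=5595818096642295.59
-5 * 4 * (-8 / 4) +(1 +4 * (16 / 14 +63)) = 2083 / 7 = 297.57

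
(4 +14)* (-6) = -108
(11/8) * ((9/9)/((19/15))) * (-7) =-7.60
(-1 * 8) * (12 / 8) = -12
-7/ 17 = -0.41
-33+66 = 33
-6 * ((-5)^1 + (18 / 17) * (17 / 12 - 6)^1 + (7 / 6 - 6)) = 1498 / 17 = 88.12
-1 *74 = -74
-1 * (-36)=36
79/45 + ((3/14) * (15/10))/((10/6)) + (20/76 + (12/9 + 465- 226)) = 1161305/4788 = 242.54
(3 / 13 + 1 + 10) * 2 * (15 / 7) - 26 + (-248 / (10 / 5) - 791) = -81251 / 91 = -892.87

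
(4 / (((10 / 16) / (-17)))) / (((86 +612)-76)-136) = -272 / 1215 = -0.22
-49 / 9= -5.44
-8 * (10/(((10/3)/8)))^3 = -110592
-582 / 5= -116.40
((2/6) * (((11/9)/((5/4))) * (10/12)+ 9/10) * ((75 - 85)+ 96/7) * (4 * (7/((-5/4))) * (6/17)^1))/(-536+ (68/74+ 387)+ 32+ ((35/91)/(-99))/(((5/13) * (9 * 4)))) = 940697472/6505652225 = 0.14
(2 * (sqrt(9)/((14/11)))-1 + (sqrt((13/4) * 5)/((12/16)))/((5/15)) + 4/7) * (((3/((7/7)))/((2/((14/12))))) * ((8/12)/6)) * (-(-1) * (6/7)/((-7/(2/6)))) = -sqrt(65)/63-5/147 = -0.16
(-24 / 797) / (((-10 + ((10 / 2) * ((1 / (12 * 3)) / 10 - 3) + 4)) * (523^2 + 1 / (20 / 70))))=384 / 73201369595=0.00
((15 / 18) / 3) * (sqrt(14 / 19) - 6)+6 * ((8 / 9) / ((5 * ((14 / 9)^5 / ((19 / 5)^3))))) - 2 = 5 * sqrt(266) / 342+173920841 / 63026250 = 3.00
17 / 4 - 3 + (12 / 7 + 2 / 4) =97 / 28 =3.46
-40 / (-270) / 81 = 4 / 2187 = 0.00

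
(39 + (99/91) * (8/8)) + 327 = 33405/91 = 367.09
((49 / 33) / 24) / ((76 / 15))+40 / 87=274625 / 581856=0.47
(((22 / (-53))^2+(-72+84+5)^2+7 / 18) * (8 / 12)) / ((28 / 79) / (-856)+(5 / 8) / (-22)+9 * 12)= 21781517688304 / 12182793284349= 1.79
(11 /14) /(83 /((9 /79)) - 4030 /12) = 99 /49483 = 0.00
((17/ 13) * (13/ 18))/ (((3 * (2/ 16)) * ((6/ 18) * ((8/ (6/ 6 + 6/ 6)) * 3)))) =17/ 27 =0.63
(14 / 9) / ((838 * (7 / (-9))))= -1 / 419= -0.00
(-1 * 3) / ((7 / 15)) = -45 / 7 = -6.43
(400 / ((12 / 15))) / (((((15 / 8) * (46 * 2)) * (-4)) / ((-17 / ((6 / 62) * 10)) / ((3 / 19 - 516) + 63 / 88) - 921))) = 118982945930 / 178287237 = 667.37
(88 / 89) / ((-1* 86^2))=-22 / 164561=-0.00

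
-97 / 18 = -5.39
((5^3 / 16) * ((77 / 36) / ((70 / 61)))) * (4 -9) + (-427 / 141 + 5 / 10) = -4079021 / 54144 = -75.34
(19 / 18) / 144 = 0.01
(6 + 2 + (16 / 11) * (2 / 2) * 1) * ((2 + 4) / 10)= 312 / 55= 5.67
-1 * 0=0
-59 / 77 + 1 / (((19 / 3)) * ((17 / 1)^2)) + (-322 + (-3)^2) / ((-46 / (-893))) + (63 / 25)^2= -73793590004157 / 12155701250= -6070.70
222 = 222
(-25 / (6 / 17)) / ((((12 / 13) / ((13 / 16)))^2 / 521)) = -6324119425 / 221184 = -28592.12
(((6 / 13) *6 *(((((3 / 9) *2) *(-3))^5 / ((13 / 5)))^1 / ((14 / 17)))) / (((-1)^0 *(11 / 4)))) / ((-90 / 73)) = 158848 / 13013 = 12.21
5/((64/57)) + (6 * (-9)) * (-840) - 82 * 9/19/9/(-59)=3254632573/71744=45364.53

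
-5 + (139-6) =128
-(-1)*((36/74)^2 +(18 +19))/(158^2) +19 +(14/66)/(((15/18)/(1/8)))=17888117229/939832190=19.03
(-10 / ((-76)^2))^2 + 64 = 533794841 / 8340544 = 64.00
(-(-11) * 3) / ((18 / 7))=77 / 6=12.83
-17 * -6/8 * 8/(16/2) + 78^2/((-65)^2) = 1419/100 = 14.19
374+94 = 468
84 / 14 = 6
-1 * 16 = -16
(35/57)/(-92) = -35/5244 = -0.01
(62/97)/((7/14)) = 1.28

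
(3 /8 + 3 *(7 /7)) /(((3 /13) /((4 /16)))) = 3.66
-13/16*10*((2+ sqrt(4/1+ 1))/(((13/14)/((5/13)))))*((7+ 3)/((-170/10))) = 875/221+ 875*sqrt(5)/442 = 8.39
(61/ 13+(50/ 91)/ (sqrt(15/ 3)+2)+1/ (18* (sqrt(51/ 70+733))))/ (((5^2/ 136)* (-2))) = -22236/ 2275-136* sqrt(5)/ 91-34* sqrt(3595270)/ 11556225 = -13.12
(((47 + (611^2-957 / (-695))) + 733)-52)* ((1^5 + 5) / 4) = 389947518 / 695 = 561075.57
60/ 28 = 15/ 7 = 2.14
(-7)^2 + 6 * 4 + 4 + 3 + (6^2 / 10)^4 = 154976 / 625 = 247.96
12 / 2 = 6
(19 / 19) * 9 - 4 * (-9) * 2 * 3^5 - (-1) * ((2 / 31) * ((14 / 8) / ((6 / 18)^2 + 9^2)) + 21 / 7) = 792412143 / 45260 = 17508.00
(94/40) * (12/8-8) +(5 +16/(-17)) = -7627/680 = -11.22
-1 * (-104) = 104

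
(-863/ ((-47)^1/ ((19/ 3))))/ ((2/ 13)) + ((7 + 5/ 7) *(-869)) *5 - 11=-64695247/ 1974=-32773.68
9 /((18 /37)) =37 /2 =18.50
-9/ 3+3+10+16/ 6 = 38/ 3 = 12.67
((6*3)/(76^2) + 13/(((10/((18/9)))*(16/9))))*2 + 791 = 11464367/14440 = 793.93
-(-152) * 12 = 1824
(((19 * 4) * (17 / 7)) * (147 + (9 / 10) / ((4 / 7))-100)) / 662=627589 / 46340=13.54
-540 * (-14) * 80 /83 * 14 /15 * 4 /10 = 225792 /83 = 2720.39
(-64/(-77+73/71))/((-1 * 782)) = -1136/1054527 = -0.00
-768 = -768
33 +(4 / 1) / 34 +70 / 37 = 22021 / 629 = 35.01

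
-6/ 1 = -6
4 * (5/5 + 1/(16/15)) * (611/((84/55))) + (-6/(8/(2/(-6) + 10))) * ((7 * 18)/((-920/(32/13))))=1558651469/502320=3102.91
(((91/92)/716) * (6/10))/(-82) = -273/27007520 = -0.00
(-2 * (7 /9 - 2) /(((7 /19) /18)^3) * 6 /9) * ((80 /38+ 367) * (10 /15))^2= 3947164155264 /343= 11507767216.51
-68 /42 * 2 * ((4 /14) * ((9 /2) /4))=-1.04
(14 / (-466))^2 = 49 / 54289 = 0.00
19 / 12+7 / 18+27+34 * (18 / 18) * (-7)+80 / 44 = -82055 / 396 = -207.21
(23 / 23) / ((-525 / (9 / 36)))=-1 / 2100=-0.00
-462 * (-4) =1848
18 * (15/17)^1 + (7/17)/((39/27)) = 3573/221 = 16.17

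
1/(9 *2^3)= 1/72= 0.01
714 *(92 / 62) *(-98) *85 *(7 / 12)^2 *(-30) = 2792903225 / 31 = 90093652.42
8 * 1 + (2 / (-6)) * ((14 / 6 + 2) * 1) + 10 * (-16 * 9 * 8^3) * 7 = -46448581 / 9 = -5160953.44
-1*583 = -583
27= 27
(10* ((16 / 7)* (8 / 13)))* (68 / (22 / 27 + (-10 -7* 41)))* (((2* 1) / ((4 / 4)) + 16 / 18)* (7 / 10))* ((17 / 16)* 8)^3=-32072064 / 7997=-4010.51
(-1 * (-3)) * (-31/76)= -93/76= -1.22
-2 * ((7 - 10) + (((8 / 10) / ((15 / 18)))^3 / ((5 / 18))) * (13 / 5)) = -4125882 / 390625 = -10.56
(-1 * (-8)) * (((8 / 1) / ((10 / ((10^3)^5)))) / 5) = 1280000000000000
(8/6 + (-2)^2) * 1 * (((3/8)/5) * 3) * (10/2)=6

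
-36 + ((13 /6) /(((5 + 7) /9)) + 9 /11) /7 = -21961 /616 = -35.65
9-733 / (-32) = 1021 / 32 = 31.91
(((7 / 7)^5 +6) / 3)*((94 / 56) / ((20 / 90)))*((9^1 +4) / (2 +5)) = 1833 / 56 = 32.73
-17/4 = -4.25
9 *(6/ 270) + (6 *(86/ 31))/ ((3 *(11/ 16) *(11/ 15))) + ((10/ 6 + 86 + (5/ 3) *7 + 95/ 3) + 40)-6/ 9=10214258/ 56265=181.54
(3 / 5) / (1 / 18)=54 / 5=10.80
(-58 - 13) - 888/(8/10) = -1181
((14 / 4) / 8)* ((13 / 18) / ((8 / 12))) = 91 / 192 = 0.47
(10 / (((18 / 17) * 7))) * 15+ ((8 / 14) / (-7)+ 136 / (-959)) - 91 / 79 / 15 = 52867914 / 2651635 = 19.94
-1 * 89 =-89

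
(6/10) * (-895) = -537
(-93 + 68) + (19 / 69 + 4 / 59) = -24.66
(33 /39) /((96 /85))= 0.75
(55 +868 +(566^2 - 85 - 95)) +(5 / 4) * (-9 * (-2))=321121.50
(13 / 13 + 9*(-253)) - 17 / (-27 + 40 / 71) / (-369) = -1576388395 / 692613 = -2276.00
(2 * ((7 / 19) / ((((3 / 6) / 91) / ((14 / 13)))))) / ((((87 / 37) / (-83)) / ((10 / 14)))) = -6019160 / 1653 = -3641.36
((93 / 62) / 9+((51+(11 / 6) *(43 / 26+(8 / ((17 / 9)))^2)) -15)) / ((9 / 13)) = 3249859 / 31212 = 104.12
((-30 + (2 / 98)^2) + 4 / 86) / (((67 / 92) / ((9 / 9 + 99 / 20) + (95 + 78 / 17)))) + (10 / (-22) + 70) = -5524930679706 / 1293531547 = -4271.20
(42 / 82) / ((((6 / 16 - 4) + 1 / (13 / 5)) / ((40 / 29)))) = -87360 / 400693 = -0.22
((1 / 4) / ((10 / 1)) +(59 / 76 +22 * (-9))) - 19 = -164311 / 760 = -216.20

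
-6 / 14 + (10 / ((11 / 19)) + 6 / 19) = 25105 / 1463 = 17.16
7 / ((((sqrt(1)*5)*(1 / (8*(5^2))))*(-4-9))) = -280 / 13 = -21.54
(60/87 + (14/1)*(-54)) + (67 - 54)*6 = -19642/29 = -677.31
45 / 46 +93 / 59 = 6933 / 2714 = 2.55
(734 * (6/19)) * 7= 30828/19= 1622.53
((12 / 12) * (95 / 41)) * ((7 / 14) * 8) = 380 / 41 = 9.27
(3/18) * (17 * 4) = 34/3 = 11.33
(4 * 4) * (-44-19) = -1008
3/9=1/3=0.33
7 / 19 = 0.37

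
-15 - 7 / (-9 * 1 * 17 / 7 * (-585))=-1342624 / 89505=-15.00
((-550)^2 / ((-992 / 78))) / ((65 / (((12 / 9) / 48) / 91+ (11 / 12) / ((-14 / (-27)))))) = -25031875 / 38688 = -647.02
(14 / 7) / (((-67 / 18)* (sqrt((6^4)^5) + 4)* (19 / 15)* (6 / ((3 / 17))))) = -27 / 130854860138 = -0.00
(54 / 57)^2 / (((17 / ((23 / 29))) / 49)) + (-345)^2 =21183601473 / 177973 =119027.05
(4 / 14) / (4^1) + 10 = 141 / 14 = 10.07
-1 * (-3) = 3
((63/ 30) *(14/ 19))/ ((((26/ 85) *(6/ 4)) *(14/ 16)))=952/ 247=3.85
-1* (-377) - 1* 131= 246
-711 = -711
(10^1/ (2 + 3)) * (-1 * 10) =-20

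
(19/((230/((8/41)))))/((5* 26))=38/306475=0.00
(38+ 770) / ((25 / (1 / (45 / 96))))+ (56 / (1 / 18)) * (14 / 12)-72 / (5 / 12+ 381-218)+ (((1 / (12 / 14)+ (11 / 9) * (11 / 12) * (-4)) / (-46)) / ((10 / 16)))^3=1244.51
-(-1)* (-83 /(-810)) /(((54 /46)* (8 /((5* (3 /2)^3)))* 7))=1909 /72576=0.03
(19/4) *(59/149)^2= 66139/88804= 0.74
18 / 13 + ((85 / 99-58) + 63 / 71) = -5013808 / 91377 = -54.87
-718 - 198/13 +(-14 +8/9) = -87322/117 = -746.34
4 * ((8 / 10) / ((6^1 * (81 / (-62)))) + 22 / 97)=58808 / 117855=0.50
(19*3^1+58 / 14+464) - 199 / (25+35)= 219167 / 420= 521.83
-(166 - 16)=-150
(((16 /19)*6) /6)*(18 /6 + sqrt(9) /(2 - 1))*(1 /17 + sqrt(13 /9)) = 96 /323 + 32*sqrt(13) /19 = 6.37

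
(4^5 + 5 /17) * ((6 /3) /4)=17413 /34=512.15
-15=-15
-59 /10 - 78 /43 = -3317 /430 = -7.71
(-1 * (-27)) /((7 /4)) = 108 /7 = 15.43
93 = 93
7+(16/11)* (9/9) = 93/11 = 8.45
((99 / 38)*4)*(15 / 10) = 297 / 19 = 15.63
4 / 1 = 4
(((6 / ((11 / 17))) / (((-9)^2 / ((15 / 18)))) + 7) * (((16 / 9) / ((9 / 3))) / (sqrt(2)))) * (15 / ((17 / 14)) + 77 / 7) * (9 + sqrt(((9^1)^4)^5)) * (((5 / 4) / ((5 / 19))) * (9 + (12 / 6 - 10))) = 1149948255278.20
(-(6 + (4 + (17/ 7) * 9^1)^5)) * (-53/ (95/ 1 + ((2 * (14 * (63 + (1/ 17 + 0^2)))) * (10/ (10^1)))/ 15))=2879991.87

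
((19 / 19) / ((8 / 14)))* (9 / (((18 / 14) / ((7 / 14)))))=49 / 8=6.12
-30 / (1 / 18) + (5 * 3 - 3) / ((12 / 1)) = -539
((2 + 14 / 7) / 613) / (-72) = -1 / 11034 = -0.00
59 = 59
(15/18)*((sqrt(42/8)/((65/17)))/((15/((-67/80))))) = -1139*sqrt(21)/187200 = -0.03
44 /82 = 22 /41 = 0.54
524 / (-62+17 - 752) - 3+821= 651422 / 797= 817.34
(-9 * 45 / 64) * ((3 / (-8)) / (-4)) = -1215 / 2048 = -0.59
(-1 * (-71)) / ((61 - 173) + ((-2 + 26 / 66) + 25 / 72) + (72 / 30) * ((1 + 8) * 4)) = -281160 / 106361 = -2.64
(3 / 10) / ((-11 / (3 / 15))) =-3 / 550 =-0.01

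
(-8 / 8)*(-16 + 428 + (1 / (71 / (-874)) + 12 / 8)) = -56969 / 142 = -401.19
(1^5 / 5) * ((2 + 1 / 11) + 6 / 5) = 181 / 275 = 0.66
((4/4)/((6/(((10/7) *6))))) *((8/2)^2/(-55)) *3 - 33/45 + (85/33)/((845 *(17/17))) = -128636/65065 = -1.98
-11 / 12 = -0.92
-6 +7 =1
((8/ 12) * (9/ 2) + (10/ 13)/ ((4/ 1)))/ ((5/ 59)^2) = 288923/ 650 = 444.50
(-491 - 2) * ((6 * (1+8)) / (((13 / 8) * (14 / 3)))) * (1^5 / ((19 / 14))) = -2586.75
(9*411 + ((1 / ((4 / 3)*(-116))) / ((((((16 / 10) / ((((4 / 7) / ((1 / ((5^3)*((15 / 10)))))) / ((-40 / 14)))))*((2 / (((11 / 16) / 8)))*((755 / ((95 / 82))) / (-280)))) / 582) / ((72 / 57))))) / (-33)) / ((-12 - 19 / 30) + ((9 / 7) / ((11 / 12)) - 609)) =-785475044264295 / 131702502444544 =-5.96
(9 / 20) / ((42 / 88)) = 33 / 35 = 0.94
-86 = -86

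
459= 459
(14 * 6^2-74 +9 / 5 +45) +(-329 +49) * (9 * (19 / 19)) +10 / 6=-30623 / 15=-2041.53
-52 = -52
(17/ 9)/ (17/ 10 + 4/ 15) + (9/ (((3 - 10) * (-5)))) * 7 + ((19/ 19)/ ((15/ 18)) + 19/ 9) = 3224/ 531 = 6.07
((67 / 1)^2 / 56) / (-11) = -4489 / 616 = -7.29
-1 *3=-3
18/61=0.30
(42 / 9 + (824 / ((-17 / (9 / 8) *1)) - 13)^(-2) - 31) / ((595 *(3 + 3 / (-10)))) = -104113549 / 6351638328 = -0.02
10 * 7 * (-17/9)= -1190/9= -132.22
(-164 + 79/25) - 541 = -17546/25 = -701.84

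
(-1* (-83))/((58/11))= 913/58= 15.74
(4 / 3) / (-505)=-4 / 1515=-0.00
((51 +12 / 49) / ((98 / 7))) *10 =12555 / 343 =36.60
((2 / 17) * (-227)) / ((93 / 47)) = -21338 / 1581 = -13.50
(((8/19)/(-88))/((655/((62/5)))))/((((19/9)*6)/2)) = -186/13005025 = -0.00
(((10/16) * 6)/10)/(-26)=-3/208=-0.01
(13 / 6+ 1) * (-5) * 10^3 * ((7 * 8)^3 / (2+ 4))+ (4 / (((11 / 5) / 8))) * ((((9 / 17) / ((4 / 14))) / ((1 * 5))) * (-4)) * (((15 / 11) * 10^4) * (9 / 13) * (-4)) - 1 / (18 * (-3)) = -668025281253259 / 1444014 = -462616900.70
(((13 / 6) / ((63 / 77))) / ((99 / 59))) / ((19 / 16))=1.33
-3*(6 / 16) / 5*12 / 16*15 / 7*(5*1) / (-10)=81 / 448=0.18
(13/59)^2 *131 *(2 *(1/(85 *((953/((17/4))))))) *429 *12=56985786/16586965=3.44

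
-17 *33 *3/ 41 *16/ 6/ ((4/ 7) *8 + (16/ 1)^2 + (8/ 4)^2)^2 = -27489/ 17578258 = -0.00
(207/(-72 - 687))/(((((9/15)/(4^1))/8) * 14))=-80/77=-1.04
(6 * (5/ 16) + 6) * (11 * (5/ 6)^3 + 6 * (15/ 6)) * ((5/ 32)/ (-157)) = -0.17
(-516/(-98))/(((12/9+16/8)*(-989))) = -9/5635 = -0.00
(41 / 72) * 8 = 41 / 9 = 4.56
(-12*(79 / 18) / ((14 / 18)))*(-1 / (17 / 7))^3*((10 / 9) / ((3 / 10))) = 774200 / 44217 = 17.51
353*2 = 706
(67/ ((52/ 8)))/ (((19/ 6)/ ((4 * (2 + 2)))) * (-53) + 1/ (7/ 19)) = -90048/ 67925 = -1.33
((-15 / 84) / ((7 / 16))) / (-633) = 20 / 31017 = 0.00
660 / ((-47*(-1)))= 660 / 47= 14.04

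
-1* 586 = -586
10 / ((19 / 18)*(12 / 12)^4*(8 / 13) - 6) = -585 / 313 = -1.87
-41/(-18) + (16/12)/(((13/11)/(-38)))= -9499/234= -40.59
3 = 3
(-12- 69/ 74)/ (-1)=957/ 74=12.93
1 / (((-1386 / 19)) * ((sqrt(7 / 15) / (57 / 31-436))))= 255721 * sqrt(105) / 300762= 8.71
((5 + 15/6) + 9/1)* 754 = 12441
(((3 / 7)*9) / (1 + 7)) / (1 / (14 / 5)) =1.35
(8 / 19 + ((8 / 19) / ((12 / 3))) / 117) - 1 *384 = -852694 / 2223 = -383.58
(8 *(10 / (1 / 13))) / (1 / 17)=17680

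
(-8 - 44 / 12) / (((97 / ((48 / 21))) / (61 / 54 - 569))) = 1226600 / 7857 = 156.12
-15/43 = -0.35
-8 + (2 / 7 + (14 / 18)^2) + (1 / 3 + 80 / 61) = -189002 / 34587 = -5.46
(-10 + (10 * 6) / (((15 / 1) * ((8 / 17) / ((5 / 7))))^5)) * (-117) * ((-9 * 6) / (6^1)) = -1449709109615 / 137682944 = -10529.33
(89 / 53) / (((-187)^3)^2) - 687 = -1556977174792234810 / 2266342321386077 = -687.00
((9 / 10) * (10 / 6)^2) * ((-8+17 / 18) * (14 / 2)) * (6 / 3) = -4445 / 18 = -246.94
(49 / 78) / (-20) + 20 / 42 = 1619 / 3640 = 0.44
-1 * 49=-49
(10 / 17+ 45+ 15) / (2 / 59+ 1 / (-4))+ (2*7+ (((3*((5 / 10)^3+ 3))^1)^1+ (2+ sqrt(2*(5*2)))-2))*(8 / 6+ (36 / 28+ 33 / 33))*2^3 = 1216*sqrt(5) / 21+ 2405708 / 6069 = 525.87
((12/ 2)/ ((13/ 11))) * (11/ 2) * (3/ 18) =4.65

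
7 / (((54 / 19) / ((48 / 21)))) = 152 / 27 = 5.63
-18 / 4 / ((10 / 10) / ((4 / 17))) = -18 / 17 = -1.06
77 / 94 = 0.82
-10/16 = -5/8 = -0.62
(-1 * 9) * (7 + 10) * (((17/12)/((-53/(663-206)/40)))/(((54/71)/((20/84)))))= 234429575/10017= 23403.17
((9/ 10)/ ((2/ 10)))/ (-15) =-3/ 10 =-0.30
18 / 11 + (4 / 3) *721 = 31778 / 33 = 962.97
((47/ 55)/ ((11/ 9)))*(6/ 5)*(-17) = -43146/ 3025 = -14.26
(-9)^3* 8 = -5832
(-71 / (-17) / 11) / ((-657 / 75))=-1775 / 40953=-0.04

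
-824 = -824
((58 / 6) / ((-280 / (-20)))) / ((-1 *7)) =-29 / 294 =-0.10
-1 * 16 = -16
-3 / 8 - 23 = -187 / 8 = -23.38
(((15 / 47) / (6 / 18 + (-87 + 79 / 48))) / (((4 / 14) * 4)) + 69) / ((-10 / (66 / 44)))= -5671737 / 548020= -10.35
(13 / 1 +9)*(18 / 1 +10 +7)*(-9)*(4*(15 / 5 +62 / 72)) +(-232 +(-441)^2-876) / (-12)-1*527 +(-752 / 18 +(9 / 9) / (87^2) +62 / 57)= -123712.11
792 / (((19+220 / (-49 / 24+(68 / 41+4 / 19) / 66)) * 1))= -109311048 / 12459079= -8.77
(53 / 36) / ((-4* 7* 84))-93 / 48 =-164105 / 84672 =-1.94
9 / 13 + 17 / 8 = 293 / 104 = 2.82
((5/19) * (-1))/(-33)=5/627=0.01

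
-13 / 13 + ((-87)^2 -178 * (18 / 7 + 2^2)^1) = 44788 / 7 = 6398.29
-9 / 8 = -1.12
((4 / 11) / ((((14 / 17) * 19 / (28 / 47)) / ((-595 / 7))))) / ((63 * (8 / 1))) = -1445 / 618849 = -0.00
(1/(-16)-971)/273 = -5179/1456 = -3.56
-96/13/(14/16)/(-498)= 128/7553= 0.02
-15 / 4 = -3.75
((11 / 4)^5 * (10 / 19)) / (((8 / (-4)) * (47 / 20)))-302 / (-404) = -16.86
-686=-686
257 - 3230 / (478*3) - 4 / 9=547006 / 2151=254.30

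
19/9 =2.11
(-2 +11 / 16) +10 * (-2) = -341 / 16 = -21.31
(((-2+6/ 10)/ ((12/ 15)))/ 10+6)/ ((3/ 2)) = 233/ 60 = 3.88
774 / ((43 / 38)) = 684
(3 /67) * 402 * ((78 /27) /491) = 0.11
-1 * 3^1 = -3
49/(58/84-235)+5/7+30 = 30.51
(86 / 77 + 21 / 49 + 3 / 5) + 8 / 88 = 123 / 55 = 2.24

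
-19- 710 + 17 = -712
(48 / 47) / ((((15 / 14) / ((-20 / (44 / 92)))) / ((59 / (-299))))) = 52864 / 6721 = 7.87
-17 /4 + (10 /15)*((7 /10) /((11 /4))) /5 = -13913 /3300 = -4.22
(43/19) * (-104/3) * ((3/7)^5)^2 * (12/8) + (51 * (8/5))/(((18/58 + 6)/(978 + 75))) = 22289405947557372/1636944067955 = 13616.47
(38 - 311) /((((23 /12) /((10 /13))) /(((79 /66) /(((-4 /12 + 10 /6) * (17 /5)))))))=-28.93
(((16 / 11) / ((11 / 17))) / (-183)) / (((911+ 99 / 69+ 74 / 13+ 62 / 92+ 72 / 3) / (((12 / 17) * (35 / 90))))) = -0.00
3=3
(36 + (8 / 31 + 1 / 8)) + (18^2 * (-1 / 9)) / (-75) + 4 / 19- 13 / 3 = 11570407 / 353400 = 32.74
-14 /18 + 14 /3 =35 /9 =3.89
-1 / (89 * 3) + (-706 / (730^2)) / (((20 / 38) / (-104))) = 45893869 / 177855375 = 0.26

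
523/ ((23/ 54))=28242/ 23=1227.91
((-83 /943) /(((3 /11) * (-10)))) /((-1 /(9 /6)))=-913 /18860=-0.05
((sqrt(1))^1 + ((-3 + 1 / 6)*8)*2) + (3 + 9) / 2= -115 / 3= -38.33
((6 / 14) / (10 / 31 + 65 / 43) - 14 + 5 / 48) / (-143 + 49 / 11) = 41153761 / 417332160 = 0.10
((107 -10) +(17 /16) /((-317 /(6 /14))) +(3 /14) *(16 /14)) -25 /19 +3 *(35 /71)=32656934487 /335264272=97.41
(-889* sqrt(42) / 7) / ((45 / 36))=-508* sqrt(42) / 5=-658.44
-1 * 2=-2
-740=-740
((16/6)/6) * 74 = 296/9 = 32.89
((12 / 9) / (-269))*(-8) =0.04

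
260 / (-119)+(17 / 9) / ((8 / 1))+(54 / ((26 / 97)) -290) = -10078829 / 111384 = -90.49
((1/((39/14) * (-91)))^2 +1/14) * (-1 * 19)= -1.36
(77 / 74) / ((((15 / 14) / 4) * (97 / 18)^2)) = 232848 / 1740665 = 0.13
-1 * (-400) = 400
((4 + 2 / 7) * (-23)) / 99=-230 / 231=-1.00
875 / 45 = 175 / 9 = 19.44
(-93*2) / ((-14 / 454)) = 42222 / 7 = 6031.71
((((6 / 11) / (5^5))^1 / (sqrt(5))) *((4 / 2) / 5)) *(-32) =-384 *sqrt(5) / 859375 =-0.00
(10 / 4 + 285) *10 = 2875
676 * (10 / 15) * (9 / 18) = 676 / 3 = 225.33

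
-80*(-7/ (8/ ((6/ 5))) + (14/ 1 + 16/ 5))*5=-6460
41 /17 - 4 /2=7 /17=0.41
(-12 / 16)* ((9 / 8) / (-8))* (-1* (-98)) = 1323 / 128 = 10.34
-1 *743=-743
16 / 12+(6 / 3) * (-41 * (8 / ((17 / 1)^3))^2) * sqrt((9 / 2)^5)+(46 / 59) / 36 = 1439 / 1062 - 159408 * sqrt(2) / 24137569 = 1.35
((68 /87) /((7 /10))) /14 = 340 /4263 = 0.08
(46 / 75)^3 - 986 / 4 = -207789703 / 843750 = -246.27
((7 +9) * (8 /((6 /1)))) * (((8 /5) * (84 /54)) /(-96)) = -224 /405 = -0.55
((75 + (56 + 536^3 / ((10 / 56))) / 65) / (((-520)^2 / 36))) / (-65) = -38805867207 / 1428050000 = -27.17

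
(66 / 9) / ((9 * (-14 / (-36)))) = 44 / 21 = 2.10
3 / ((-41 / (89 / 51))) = -89 / 697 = -0.13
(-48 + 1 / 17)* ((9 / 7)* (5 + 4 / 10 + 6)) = -83619 / 119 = -702.68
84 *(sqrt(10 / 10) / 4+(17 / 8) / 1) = 399 / 2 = 199.50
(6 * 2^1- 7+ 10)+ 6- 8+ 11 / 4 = 63 / 4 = 15.75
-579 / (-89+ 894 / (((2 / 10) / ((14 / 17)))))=-9843 / 61067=-0.16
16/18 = 0.89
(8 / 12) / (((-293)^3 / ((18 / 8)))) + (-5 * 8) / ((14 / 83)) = -83510473261 / 352152598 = -237.14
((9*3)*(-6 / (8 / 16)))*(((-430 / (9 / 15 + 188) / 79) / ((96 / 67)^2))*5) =217155375 / 9535616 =22.77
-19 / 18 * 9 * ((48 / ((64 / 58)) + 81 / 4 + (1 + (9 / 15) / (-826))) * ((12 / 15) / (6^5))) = -10161751 / 160574400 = -0.06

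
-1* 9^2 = -81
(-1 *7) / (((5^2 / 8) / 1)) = -56 / 25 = -2.24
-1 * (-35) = 35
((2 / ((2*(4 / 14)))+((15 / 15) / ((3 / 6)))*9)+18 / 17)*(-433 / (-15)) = 332111 / 510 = 651.20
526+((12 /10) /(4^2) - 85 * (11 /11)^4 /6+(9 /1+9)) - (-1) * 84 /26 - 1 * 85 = 448.14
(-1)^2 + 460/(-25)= -87/5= -17.40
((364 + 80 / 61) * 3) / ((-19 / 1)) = -66852 / 1159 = -57.68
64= 64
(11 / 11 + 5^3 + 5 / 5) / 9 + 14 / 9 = 47 / 3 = 15.67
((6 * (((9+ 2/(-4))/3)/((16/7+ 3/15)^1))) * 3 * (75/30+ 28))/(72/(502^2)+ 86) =134507135/18485296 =7.28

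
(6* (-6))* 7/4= -63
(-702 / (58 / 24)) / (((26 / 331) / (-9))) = 965196 / 29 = 33282.62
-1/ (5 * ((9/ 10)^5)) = -20000/ 59049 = -0.34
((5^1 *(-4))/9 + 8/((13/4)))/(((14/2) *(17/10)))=40/1989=0.02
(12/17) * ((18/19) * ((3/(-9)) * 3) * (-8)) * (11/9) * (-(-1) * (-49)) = -103488/323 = -320.40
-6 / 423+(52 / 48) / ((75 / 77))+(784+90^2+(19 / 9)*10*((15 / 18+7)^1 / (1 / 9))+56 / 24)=438894847 / 42300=10375.76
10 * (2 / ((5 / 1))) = 4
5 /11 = 0.45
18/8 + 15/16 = 51/16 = 3.19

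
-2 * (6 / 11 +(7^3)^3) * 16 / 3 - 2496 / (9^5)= -93195526734368 / 216513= -430438480.53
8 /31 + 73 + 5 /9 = 20594 /279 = 73.81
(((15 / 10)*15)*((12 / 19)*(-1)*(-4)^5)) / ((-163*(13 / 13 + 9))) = -27648 / 3097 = -8.93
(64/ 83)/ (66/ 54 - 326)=-576/ 242609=-0.00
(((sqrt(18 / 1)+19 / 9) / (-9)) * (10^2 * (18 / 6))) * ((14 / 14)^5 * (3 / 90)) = -10 * sqrt(2) / 3 - 190 / 81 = -7.06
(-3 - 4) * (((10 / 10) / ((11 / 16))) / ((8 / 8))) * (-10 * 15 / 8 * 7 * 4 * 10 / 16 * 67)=2462250 / 11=223840.91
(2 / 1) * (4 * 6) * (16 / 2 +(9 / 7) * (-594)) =-253920 / 7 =-36274.29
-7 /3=-2.33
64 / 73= 0.88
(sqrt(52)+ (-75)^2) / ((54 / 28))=2920.41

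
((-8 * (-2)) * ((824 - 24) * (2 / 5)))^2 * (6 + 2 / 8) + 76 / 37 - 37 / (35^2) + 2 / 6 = 22278144320518 / 135975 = 163840002.36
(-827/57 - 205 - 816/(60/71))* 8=-2702048/285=-9480.87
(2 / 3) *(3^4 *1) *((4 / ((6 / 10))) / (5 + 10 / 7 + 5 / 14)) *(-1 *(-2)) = 2016 / 19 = 106.11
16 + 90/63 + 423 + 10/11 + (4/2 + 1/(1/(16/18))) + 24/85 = 26183797/58905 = 444.51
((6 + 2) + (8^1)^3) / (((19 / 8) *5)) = 832 / 19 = 43.79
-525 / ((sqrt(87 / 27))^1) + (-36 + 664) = 628 - 1575 * sqrt(29) / 29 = 335.53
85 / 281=0.30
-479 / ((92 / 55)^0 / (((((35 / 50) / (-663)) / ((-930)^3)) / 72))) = -3353 / 383967857520000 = -0.00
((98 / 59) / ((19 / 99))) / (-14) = -693 / 1121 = -0.62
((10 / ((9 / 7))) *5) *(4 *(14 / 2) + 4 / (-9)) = 86800 / 81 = 1071.60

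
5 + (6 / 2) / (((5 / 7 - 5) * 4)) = 193 / 40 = 4.82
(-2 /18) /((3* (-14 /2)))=1 /189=0.01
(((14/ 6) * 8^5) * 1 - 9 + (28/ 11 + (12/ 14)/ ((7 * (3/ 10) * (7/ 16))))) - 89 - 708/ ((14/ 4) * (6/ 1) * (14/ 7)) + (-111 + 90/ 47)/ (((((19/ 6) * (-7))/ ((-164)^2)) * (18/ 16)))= 1960921542344/ 10107867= 193999.54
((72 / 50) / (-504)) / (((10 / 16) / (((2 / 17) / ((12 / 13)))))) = -26 / 44625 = -0.00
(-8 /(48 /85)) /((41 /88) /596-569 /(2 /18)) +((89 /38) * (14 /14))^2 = 6385631820181 /1163515275444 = 5.49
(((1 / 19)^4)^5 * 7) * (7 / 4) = 49 / 150359893830183832773422404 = 0.00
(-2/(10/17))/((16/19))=-323/80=-4.04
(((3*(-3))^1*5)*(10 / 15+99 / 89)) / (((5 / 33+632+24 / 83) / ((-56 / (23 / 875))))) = 269.68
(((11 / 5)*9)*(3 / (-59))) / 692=-297 / 204140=-0.00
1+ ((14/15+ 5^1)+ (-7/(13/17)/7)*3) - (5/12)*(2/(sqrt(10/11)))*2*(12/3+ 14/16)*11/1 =587/195 - 143*sqrt(110)/16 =-90.73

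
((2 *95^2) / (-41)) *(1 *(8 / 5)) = -28880 / 41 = -704.39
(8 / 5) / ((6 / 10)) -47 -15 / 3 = -148 / 3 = -49.33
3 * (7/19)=21/19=1.11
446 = 446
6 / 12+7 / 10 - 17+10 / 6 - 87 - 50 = -2267 / 15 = -151.13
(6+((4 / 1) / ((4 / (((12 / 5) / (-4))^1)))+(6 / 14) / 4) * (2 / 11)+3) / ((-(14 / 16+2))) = -27444 / 8855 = -3.10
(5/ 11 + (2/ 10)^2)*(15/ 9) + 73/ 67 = 21157/ 11055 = 1.91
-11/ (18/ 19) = -209/ 18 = -11.61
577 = 577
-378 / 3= -126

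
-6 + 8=2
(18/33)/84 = 1/154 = 0.01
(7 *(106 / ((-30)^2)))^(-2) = 202500 / 137641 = 1.47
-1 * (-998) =998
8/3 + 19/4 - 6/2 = 4.42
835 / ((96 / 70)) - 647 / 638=9307247 / 15312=607.84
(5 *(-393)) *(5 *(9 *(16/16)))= -88425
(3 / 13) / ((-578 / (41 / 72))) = -41 / 180336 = -0.00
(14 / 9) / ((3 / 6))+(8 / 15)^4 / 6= 474548 / 151875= 3.12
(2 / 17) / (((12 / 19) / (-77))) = -1463 / 102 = -14.34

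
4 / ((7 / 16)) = 64 / 7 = 9.14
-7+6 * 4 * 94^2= 212057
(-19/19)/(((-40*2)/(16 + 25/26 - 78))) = -0.76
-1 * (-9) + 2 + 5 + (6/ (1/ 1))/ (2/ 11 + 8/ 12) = 323/ 14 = 23.07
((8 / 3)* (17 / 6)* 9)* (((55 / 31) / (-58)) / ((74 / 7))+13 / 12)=7331488 / 99789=73.47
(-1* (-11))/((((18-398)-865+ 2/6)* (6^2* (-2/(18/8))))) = 33/119488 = 0.00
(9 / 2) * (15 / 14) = 135 / 28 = 4.82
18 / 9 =2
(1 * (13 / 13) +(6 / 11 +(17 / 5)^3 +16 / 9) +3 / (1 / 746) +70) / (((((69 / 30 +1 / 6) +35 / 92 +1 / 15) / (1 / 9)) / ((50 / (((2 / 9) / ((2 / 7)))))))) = 5352378208 / 928851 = 5762.36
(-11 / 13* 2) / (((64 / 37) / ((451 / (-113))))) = 183557 / 47008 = 3.90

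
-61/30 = -2.03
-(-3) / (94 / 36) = 54 / 47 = 1.15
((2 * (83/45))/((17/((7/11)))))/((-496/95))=-11039/417384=-0.03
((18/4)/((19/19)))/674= 9/1348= 0.01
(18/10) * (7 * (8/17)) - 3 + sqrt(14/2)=sqrt(7) + 249/85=5.58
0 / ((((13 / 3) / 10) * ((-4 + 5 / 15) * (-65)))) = 0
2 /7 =0.29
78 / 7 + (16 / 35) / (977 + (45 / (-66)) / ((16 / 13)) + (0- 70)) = 17777506 / 1595345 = 11.14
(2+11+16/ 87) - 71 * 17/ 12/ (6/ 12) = -10903/ 58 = -187.98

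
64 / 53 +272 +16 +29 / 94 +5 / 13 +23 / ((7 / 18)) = 158243073 / 453362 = 349.04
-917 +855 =-62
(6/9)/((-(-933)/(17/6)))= 0.00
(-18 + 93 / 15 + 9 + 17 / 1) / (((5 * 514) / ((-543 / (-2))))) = 38553 / 25700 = 1.50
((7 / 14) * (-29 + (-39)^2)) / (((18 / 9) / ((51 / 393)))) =48.40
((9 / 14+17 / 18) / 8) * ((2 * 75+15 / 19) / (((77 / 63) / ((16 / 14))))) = 286500 / 10241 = 27.98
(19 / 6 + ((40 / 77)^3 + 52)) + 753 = 2214112517 / 2739198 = 808.31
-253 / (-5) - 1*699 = -3242 / 5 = -648.40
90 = 90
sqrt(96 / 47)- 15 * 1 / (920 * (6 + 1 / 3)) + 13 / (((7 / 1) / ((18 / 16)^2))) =4 * sqrt(282) / 47 + 459657 / 195776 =3.78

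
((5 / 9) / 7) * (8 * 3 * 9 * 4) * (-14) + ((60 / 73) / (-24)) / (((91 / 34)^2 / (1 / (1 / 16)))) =-580378720 / 604513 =-960.08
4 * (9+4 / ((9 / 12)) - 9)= 64 / 3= 21.33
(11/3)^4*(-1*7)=-102487/81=-1265.27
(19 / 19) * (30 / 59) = 30 / 59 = 0.51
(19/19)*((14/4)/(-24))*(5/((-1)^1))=0.73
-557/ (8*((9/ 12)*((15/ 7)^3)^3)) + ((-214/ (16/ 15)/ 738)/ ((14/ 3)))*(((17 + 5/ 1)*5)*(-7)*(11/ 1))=37322090594524903/ 75656531250000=493.31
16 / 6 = 8 / 3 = 2.67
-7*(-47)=329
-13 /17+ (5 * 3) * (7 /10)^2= 2239 /340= 6.59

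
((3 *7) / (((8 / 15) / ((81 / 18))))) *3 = 8505 / 16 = 531.56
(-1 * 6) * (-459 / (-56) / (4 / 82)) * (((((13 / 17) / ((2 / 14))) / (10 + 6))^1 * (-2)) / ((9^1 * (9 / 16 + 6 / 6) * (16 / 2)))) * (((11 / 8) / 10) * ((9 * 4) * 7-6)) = 6490341 / 32000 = 202.82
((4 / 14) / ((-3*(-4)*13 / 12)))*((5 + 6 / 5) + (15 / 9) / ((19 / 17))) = 4384 / 25935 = 0.17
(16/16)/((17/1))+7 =120/17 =7.06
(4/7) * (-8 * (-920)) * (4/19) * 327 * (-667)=-25684515840/133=-193116660.45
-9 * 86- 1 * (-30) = -744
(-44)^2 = 1936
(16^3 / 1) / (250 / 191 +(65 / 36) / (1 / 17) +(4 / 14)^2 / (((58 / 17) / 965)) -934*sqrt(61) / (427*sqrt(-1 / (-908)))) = -8.91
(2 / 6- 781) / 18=-1171 / 27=-43.37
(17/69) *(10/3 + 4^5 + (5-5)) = 2278/9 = 253.11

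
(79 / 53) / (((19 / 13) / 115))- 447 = -332024 / 1007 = -329.72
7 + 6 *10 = 67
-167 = -167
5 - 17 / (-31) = 172 / 31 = 5.55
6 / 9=2 / 3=0.67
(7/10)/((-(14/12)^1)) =-3/5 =-0.60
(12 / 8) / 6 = 1 / 4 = 0.25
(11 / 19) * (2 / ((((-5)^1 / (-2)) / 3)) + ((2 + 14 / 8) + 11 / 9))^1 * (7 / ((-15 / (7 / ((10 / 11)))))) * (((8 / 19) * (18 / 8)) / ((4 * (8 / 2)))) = -7867783 / 8664000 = -0.91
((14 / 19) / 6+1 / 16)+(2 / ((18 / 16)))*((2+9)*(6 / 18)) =55025 / 8208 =6.70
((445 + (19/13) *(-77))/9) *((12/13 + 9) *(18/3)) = 371692/169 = 2199.36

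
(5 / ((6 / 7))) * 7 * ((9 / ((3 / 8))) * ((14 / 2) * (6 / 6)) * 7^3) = 2352980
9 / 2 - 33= -28.50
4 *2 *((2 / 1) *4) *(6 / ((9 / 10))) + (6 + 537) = 2909 / 3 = 969.67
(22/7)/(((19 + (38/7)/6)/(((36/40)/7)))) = 27/1330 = 0.02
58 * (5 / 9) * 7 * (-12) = -8120 / 3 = -2706.67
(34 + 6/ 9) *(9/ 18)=52/ 3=17.33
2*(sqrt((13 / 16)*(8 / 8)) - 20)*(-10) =400 - 5*sqrt(13) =381.97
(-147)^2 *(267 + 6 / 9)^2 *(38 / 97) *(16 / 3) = 941297336672 / 291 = 3234698751.45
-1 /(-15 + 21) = -0.17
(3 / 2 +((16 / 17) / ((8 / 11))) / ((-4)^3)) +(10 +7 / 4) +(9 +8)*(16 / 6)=95575 / 1632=58.56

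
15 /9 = 5 /3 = 1.67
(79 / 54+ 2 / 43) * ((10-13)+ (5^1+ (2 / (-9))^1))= 28040 / 10449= 2.68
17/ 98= 0.17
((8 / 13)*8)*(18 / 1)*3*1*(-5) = -1329.23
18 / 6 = 3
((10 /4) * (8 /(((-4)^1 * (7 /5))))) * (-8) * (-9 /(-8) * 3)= 675 /7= 96.43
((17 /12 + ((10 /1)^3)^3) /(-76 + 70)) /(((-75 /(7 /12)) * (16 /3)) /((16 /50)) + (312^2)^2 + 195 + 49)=-84000000119 /4775829628320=-0.02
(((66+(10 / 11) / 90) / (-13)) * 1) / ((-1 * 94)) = 6535 / 120978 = 0.05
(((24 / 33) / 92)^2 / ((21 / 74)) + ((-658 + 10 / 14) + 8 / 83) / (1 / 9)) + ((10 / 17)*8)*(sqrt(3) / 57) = -659889815393 / 111567687 + 80*sqrt(3) / 969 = -5914.56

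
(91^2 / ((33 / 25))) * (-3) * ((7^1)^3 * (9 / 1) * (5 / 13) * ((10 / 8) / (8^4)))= -1229011875 / 180224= -6819.36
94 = 94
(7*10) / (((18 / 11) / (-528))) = -67760 / 3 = -22586.67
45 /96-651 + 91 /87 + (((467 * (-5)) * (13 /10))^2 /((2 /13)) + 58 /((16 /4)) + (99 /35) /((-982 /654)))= 59892054.76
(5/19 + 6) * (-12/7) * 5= -1020/19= -53.68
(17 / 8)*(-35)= -595 / 8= -74.38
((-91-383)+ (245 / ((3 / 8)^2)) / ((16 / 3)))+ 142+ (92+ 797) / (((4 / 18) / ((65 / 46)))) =1558723 / 276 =5647.55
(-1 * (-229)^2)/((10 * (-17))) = 52441/170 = 308.48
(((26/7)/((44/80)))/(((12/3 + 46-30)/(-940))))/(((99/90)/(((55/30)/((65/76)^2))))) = -2171776/3003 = -723.20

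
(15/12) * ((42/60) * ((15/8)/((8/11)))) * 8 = 1155/64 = 18.05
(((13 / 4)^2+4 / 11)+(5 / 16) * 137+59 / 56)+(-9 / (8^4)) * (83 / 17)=54.78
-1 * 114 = -114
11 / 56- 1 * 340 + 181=-158.80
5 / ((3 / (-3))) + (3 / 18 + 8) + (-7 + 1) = -17 / 6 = -2.83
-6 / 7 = -0.86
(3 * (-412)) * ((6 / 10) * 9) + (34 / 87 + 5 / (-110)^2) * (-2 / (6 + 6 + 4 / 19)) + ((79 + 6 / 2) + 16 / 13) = -2092679137577 / 317494320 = -6591.23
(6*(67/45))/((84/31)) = 2077/630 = 3.30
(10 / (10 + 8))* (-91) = -455 / 9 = -50.56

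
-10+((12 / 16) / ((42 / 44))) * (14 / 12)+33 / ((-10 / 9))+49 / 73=-166931 / 4380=-38.11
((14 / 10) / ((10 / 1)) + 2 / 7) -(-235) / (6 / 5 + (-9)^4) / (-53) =258697217 / 608644050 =0.43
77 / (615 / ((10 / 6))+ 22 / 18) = 99 / 476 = 0.21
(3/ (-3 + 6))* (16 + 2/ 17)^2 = 75076/ 289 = 259.78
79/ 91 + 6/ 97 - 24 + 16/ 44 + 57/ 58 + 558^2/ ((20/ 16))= 7013330695011/ 28158130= 249069.48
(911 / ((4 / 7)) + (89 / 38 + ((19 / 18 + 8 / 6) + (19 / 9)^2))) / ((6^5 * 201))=0.00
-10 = -10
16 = 16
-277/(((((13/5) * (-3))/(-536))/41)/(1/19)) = -30436760/741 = -41075.25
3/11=0.27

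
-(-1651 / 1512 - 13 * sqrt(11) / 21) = 1651 / 1512 + 13 * sqrt(11) / 21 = 3.15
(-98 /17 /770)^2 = 49 /874225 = 0.00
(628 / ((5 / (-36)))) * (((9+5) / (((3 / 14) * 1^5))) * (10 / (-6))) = 492352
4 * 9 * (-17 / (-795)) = 204 / 265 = 0.77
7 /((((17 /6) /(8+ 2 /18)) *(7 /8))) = 1168 /51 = 22.90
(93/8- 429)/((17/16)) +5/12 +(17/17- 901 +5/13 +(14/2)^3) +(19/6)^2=-1867660/1989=-938.99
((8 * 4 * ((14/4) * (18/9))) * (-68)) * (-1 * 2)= 30464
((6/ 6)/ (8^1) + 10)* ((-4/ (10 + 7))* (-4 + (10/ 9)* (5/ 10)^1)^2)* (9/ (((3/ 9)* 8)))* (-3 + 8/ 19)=1271403/ 5168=246.01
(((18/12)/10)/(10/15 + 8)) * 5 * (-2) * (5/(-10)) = 9/104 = 0.09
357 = 357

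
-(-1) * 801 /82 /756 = 89 /6888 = 0.01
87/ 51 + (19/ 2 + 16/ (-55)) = 20411/ 1870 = 10.91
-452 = -452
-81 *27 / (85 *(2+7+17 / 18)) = -39366 / 15215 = -2.59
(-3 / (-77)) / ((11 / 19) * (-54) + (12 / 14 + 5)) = -57 / 37169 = -0.00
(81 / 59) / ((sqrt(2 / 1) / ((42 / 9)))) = 4.53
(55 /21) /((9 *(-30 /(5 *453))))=-8305 /378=-21.97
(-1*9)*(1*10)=-90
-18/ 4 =-9/ 2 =-4.50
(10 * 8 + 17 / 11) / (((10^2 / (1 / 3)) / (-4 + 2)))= -0.54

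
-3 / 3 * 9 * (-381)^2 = -1306449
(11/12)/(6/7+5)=77/492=0.16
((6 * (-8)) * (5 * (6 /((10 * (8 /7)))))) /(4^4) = -63 /128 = -0.49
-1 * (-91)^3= 753571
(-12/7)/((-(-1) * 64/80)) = -15/7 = -2.14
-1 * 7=-7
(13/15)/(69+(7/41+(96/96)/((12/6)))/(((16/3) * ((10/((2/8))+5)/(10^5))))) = 533/214310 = 0.00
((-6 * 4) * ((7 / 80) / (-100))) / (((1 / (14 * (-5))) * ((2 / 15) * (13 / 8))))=-441 / 65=-6.78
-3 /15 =-0.20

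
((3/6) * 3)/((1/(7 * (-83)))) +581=-581/2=-290.50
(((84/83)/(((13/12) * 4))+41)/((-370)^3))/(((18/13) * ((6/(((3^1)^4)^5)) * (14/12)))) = -17236724976099/58858786000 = -292.85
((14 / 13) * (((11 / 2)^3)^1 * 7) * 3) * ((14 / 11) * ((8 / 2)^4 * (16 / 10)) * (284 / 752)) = 2263075584 / 3055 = 740777.61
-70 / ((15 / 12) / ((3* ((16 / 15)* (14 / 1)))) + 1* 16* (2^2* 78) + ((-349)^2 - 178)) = -12544 / 22689413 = -0.00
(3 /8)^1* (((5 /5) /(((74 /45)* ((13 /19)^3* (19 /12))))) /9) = 16245 /325156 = 0.05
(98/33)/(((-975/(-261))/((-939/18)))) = -444773/10725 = -41.47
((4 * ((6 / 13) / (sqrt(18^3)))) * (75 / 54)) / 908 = 0.00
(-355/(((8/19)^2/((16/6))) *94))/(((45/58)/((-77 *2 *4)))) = 57234023/1269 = 45101.67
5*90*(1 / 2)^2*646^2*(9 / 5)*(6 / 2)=253519470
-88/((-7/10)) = 880/7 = 125.71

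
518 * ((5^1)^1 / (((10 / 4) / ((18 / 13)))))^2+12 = 673356 / 169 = 3984.36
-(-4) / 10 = 2 / 5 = 0.40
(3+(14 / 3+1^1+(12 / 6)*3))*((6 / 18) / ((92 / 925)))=10175 / 207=49.15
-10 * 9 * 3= -270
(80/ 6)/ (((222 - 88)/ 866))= 17320/ 201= 86.17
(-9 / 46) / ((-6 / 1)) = 3 / 92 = 0.03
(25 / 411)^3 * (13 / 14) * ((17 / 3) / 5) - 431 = -1256758373537 / 2915914302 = -431.00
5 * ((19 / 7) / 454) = 95 / 3178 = 0.03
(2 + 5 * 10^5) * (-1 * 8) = -4000016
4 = 4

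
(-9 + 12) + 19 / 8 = 43 / 8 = 5.38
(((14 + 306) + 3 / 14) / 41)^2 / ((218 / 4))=20097289 / 17956442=1.12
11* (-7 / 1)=-77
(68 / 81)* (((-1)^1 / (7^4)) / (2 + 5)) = -68 / 1361367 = -0.00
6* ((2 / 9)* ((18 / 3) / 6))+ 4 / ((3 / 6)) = 28 / 3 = 9.33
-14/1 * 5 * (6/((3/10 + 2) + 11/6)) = -3150/31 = -101.61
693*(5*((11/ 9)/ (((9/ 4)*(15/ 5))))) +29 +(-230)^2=53556.41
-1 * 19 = -19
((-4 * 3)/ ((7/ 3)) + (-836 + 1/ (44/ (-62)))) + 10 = -128213/ 154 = -832.55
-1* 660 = -660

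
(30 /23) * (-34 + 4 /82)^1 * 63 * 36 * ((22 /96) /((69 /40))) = -289396800 /21689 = -13343.02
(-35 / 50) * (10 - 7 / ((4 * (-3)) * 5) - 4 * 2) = -889 / 600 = -1.48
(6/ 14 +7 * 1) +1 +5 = 94/ 7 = 13.43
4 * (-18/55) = -72/55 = -1.31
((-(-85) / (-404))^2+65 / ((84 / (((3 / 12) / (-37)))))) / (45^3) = 123769 / 288909151650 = 0.00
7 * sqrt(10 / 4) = 7 * sqrt(10) / 2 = 11.07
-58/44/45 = -29/990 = -0.03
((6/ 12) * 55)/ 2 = 55/ 4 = 13.75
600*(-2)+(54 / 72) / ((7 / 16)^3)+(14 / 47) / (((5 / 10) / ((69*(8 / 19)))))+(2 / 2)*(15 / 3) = -357982601 / 306299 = -1168.74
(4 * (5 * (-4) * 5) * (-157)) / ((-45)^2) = 2512 / 81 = 31.01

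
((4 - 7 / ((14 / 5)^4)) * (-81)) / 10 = -1727487 / 54880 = -31.48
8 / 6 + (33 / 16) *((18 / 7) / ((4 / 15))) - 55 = -22699 / 672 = -33.78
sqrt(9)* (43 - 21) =66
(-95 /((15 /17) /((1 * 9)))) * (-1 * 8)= 7752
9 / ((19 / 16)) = 144 / 19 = 7.58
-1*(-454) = 454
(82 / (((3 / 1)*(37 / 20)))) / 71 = 1640 / 7881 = 0.21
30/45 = 0.67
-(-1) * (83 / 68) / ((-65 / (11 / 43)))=-913 / 190060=-0.00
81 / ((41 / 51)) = 4131 / 41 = 100.76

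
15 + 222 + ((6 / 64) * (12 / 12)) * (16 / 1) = 477 / 2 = 238.50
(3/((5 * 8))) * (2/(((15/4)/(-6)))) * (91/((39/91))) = -1274/25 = -50.96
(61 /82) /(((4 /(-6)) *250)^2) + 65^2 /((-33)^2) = 86613097861 /22324500000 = 3.88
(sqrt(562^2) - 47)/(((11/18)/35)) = 324450/11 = 29495.45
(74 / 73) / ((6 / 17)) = 629 / 219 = 2.87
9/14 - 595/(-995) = 3457/2786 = 1.24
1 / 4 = 0.25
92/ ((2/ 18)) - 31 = 797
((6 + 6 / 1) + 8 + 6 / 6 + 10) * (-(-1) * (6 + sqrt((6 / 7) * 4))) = 62 * sqrt(42) / 7 + 186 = 243.40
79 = 79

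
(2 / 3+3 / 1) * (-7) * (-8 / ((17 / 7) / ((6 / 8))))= 1078 / 17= 63.41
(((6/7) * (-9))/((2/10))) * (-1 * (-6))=-1620/7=-231.43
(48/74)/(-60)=-0.01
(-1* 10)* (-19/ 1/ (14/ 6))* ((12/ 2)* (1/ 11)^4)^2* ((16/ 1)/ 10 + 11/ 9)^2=0.00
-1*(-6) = 6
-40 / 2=-20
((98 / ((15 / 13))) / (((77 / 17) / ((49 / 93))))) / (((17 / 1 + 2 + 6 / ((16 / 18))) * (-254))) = -303212 / 200727945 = -0.00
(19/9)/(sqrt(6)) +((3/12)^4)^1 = 1/256 +19 * sqrt(6)/54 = 0.87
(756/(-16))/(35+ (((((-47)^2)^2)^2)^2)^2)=-63/428617787885371013968324083304313706560527641052395568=-0.00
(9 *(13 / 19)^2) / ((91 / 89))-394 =-389.88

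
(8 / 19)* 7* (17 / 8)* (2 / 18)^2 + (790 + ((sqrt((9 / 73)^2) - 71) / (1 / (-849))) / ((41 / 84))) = 571513321873 / 4606227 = 124074.07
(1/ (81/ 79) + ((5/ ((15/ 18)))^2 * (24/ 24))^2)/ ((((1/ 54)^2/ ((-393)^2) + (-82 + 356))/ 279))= 162970325096580/ 123402279817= 1320.64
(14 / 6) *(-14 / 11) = -98 / 33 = -2.97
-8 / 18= -4 / 9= -0.44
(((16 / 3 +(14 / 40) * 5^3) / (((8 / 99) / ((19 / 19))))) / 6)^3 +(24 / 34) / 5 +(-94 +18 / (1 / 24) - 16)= 23124784447323 / 22282240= 1037812.38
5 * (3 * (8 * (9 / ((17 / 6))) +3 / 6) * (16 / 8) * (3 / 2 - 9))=-198225 / 34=-5830.15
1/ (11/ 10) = 0.91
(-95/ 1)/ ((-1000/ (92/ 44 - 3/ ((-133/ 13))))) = 436/ 1925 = 0.23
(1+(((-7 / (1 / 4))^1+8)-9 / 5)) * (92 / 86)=-4784 / 215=-22.25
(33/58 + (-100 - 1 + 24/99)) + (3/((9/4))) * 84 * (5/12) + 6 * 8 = -3523/638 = -5.52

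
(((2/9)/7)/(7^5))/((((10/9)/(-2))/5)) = -2/117649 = -0.00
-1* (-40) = 40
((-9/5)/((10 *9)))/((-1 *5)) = 1/250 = 0.00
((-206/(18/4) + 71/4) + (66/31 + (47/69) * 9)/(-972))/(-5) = 1619179/288765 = 5.61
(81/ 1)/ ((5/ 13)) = 1053/ 5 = 210.60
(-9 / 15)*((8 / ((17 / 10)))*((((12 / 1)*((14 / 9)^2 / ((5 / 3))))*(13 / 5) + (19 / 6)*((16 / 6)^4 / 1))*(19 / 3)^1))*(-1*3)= 379387136 / 34425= 11020.69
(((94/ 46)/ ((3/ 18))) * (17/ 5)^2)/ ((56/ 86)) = 1752207/ 8050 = 217.67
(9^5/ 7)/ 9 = 6561/ 7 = 937.29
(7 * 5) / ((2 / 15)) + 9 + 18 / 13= 7095 / 26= 272.88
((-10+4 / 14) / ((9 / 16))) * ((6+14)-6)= -241.78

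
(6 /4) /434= 3 /868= 0.00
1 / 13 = 0.08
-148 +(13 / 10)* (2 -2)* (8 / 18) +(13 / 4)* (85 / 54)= -30863 / 216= -142.88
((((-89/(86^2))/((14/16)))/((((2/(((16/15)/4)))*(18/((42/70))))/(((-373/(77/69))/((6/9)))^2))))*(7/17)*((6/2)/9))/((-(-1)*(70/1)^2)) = -19650997347/45659732965000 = -0.00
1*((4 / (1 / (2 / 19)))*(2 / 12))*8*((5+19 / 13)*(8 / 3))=9.67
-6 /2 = -3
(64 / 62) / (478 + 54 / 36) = 64 / 29729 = 0.00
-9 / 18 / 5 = -1 / 10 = -0.10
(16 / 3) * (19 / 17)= 304 / 51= 5.96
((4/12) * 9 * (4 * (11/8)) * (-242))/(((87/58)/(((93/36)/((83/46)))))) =-949003/249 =-3811.26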